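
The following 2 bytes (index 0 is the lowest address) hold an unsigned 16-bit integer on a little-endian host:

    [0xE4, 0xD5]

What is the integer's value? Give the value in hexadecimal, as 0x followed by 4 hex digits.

0xD5E4

Little-endian stores the least-significant byte at the lowest address.
Reassemble most-significant byte first: D5 E4 → 0xD5E4.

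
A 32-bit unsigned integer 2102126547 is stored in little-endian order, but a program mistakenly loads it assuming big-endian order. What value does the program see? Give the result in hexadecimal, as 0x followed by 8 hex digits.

2102126547 in 32-bit hexadecimal is 0x7D4BE7D3.
Stored little-endian, the bytes at ascending addresses are D3 E7 4B 7D.
Read back as big-endian, the last byte is least significant, giving 0xD3E74B7D.

0xD3E74B7D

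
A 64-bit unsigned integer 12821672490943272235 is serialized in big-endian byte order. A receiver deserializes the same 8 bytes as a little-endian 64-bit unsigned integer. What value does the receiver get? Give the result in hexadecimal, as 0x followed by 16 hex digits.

0x2B5512C932BBEFB1

12821672490943272235 in 64-bit hexadecimal is 0xB1EFBB32C912552B.
Stored big-endian, the bytes at ascending addresses are B1 EF BB 32 C9 12 55 2B.
Read back as little-endian, the first byte is least significant, giving 0x2B5512C932BBEFB1.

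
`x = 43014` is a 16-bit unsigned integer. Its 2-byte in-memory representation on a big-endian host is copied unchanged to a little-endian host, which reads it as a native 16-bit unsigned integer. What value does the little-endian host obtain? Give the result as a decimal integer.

43014 in 16-bit hexadecimal is 0xA806.
Stored big-endian, the bytes at ascending addresses are A8 06.
Read back as little-endian, the first byte is least significant, giving 0x06A8.
0x06A8 = 1704.

1704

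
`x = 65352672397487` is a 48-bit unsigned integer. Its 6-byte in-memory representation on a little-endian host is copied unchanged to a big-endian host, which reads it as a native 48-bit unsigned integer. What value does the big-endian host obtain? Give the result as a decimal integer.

193277053268027

65352672397487 in 48-bit hexadecimal is 0x3B701AD2C8AF.
Stored little-endian, the bytes at ascending addresses are AF C8 D2 1A 70 3B.
Read back as big-endian, the last byte is least significant, giving 0xAFC8D21A703B.
0xAFC8D21A703B = 193277053268027.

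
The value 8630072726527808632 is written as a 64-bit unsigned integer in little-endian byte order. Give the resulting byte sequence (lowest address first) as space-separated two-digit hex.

78 14 7A B2 6B 2D C4 77

8630072726527808632 in hexadecimal, padded to 64 bits, is 0x77C42D6BB27A1478.
Split into bytes (most-significant first): 77 C4 2D 6B B2 7A 14 78.
In little-endian order the low byte comes first in memory.
So at ascending addresses the bytes are 78 14 7A B2 6B 2D C4 77.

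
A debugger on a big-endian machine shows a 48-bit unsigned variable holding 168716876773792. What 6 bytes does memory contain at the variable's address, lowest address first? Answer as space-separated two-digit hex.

99 72 75 81 F9 A0

168716876773792 in hexadecimal, padded to 48 bits, is 0x99727581F9A0.
Split into bytes (most-significant first): 99 72 75 81 F9 A0.
Big-endian stores the most-significant byte at the lowest address.
So the memory order matches the most-significant-first order: 99 72 75 81 F9 A0.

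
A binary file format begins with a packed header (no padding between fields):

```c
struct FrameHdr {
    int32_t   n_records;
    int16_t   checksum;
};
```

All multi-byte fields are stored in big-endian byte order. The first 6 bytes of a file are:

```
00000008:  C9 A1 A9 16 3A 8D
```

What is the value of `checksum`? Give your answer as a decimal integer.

14989

`checksum` follows `n_records` (4 bytes), so it starts at byte offset 4 and occupies 2 bytes.
Bytes at offsets 4..5: 3A 8D.
In big-endian order the high byte comes first in memory.
The bytes are already most-significant first: 0x3A8D.
0x3A8D = 14989.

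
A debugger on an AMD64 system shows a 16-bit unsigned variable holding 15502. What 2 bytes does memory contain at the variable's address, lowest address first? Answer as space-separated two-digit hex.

8E 3C

15502 in hexadecimal, padded to 16 bits, is 0x3C8E.
Split into bytes (most-significant first): 3C 8E.
Little-endian: lowest address holds the least-significant byte.
So at ascending addresses the bytes are 8E 3C.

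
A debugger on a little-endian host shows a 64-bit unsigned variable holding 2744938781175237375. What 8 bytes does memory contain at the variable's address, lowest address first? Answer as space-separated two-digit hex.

2744938781175237375 in hexadecimal, padded to 64 bits, is 0x2617FB473624CAFF.
Split into bytes (most-significant first): 26 17 FB 47 36 24 CA FF.
Little-endian stores the least-significant byte at the lowest address.
So at ascending addresses the bytes are FF CA 24 36 47 FB 17 26.

FF CA 24 36 47 FB 17 26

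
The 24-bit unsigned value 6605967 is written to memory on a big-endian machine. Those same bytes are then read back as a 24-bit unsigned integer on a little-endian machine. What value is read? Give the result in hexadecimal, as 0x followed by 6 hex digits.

0x8FCC64

6605967 in 24-bit hexadecimal is 0x64CC8F.
Stored big-endian, the bytes at ascending addresses are 64 CC 8F.
Read back as little-endian, the first byte is least significant, giving 0x8FCC64.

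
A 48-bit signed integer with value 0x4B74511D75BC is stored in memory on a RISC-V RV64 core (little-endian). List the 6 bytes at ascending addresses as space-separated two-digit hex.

Split into bytes (most-significant first): 4B 74 51 1D 75 BC.
Little-endian stores the least-significant byte at the lowest address.
So at ascending addresses the bytes are BC 75 1D 51 74 4B.

BC 75 1D 51 74 4B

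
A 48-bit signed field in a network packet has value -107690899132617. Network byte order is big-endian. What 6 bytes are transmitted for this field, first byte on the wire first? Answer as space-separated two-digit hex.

9E 0E 42 36 2F 37

Two's complement of -107690899132617 in 48 bits: 107690899132617 = 0x61F1BDC9D0C9; invert → 0x9E0E42362F36; add 1 → 0x9E0E42362F37.
Split into bytes (most-significant first): 9E 0E 42 36 2F 37.
In big-endian order the high byte comes first in memory.
So the memory order matches the most-significant-first order: 9E 0E 42 36 2F 37.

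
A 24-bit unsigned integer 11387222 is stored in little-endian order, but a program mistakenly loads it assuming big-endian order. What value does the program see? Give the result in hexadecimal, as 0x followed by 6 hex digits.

0x56C1AD

11387222 in 24-bit hexadecimal is 0xADC156.
Stored little-endian, the bytes at ascending addresses are 56 C1 AD.
Read back as big-endian, the last byte is least significant, giving 0x56C1AD.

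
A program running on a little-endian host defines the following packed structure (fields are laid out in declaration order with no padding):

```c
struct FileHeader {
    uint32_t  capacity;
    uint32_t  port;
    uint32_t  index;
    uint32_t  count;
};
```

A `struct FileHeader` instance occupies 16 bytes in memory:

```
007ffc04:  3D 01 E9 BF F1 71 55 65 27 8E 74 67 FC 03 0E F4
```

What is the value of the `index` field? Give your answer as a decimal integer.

`index` follows `capacity` (4 B), `port` (4 B), so it starts at offset 4 + 4 = 8 and occupies 4 bytes.
Bytes at offsets 8..11: 27 8E 74 67.
Little-endian stores the least-significant byte at the lowest address.
Reassemble most-significant byte first: 67 74 8E 27 → 0x67748E27.
0x67748E27 = 1735691815.

1735691815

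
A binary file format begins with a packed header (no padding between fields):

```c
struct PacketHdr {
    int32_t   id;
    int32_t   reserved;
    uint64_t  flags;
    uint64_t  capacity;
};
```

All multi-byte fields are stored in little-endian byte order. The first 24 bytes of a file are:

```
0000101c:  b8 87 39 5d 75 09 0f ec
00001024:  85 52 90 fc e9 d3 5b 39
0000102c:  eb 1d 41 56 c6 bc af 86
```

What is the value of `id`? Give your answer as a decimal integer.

1564051384

`id` is the first field, at byte offset 0, occupying 4 bytes.
Bytes at offsets 0..3: B8 87 39 5D.
Little-endian: lowest address holds the least-significant byte.
Reassemble most-significant byte first: 5D 39 87 B8 → 0x5D3987B8.
0x5D3987B8 = 1564051384.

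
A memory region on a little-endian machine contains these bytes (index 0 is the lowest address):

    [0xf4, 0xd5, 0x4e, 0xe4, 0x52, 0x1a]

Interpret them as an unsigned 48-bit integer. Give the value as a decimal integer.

28943320012276

Little-endian stores the least-significant byte at the lowest address.
Reassemble most-significant byte first: 1A 52 E4 4E D5 F4 → 0x1A52E44ED5F4.
0x1A52E44ED5F4 = 28943320012276.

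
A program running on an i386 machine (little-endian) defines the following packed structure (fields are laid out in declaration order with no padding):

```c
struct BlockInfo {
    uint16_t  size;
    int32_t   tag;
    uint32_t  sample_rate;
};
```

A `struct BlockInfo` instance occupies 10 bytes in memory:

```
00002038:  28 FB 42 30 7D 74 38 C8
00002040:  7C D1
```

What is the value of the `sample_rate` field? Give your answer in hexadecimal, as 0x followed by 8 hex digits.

0xD17CC838

`sample_rate` follows `size` (2 B), `tag` (4 B), so it starts at offset 2 + 4 = 6 and occupies 4 bytes.
Bytes at offsets 6..9: 38 C8 7C D1.
Little-endian stores the least-significant byte at the lowest address.
Reassemble most-significant byte first: D1 7C C8 38 → 0xD17CC838.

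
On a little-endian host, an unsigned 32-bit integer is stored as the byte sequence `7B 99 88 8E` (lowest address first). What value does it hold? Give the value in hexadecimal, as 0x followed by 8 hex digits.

0x8E88997B

In little-endian order the low byte comes first in memory.
Reassemble most-significant byte first: 8E 88 99 7B → 0x8E88997B.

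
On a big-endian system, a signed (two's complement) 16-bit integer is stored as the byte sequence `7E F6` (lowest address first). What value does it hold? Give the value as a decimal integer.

32502

Big-endian: lowest address holds the most-significant byte.
The bytes are already most-significant first: 0x7EF6.
0x7EF6 = 32502.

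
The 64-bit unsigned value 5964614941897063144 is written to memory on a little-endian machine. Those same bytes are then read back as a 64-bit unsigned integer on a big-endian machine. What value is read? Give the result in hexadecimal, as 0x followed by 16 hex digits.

5964614941897063144 in 64-bit hexadecimal is 0x52C691B011C2FAE8.
Stored little-endian, the bytes at ascending addresses are E8 FA C2 11 B0 91 C6 52.
Read back as big-endian, the last byte is least significant, giving 0xE8FAC211B091C652.

0xE8FAC211B091C652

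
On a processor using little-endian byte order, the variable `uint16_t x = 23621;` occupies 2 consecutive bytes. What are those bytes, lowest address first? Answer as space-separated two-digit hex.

45 5C

23621 in hexadecimal, padded to 16 bits, is 0x5C45.
Split into bytes (most-significant first): 5C 45.
In little-endian order the low byte comes first in memory.
So at ascending addresses the bytes are 45 5C.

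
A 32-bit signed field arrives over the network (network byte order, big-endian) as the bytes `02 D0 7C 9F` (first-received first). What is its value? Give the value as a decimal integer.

47217823

In big-endian order the high byte comes first in memory.
The bytes are already most-significant first: 0x02D07C9F.
0x02D07C9F = 47217823.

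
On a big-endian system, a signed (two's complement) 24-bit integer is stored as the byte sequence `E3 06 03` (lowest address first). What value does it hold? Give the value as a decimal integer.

Big-endian stores the most-significant byte at the lowest address.
The bytes are already most-significant first: 0xE30603.
Top bit is set, so as a signed 24-bit value this is 0xE30603 − 2^24 = -1899005.

-1899005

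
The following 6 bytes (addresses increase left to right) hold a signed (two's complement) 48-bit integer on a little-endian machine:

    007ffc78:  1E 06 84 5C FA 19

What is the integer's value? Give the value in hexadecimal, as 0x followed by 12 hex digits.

In little-endian order the low byte comes first in memory.
Reassemble most-significant byte first: 19 FA 5C 84 06 1E → 0x19FA5C84061E.

0x19FA5C84061E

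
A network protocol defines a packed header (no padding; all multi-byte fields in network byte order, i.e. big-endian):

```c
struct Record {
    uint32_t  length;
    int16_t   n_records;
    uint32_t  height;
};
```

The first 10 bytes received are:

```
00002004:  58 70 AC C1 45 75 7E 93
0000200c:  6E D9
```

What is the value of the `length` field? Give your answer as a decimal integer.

`length` is the first field, at byte offset 0, occupying 4 bytes.
Bytes at offsets 0..3: 58 70 AC C1.
In big-endian order the high byte comes first in memory.
The bytes are already most-significant first: 0x5870ACC1.
0x5870ACC1 = 1483779265.

1483779265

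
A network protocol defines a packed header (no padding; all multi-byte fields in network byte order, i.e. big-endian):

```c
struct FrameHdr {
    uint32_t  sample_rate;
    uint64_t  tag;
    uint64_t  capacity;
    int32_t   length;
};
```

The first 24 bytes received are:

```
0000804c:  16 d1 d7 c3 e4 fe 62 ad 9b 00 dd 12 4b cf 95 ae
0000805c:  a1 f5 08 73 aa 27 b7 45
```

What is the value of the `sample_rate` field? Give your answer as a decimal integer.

`sample_rate` is the first field, at byte offset 0, occupying 4 bytes.
Bytes at offsets 0..3: 16 D1 D7 C3.
Big-endian: lowest address holds the most-significant byte.
The bytes are already most-significant first: 0x16D1D7C3.
0x16D1D7C3 = 382851011.

382851011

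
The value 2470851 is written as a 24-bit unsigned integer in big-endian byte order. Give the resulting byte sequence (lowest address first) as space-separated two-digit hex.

25 B3 C3

2470851 in hexadecimal, padded to 24 bits, is 0x25B3C3.
Split into bytes (most-significant first): 25 B3 C3.
Big-endian stores the most-significant byte at the lowest address.
So the memory order matches the most-significant-first order: 25 B3 C3.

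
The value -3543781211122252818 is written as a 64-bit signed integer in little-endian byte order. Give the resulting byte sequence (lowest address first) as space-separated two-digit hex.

EE C3 5A A5 C3 F5 D1 CE

Two's complement of -3543781211122252818 in 64 bits: 3543781211122252818 = 0x312E0A3C5AA53C12; invert → 0xCED1F5C3A55AC3ED; add 1 → 0xCED1F5C3A55AC3EE.
Split into bytes (most-significant first): CE D1 F5 C3 A5 5A C3 EE.
Little-endian: lowest address holds the least-significant byte.
So at ascending addresses the bytes are EE C3 5A A5 C3 F5 D1 CE.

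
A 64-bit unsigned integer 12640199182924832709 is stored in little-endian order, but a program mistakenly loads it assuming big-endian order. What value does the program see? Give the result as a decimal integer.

14258232233033886639

12640199182924832709 in 64-bit hexadecimal is 0xAF6B022FAC6ADFC5.
Stored little-endian, the bytes at ascending addresses are C5 DF 6A AC 2F 02 6B AF.
Read back as big-endian, the last byte is least significant, giving 0xC5DF6AAC2F026BAF.
0xC5DF6AAC2F026BAF = 14258232233033886639.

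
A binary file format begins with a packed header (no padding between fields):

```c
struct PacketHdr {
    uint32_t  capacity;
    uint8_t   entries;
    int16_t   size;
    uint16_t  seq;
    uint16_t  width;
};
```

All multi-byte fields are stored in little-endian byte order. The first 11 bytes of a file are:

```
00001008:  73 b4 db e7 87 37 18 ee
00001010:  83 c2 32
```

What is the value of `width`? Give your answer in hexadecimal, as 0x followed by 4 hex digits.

`width` follows `capacity` (4 B), `entries` (1 B), `size` (2 B), `seq` (2 B), so it starts at offset 4 + 1 + 2 + 2 = 9 and occupies 2 bytes.
Bytes at offsets 9..10: C2 32.
Little-endian: lowest address holds the least-significant byte.
Reassemble most-significant byte first: 32 C2 → 0x32C2.

0x32C2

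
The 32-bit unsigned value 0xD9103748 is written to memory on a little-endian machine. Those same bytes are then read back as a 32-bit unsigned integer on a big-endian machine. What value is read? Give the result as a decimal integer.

1211568345

Stored little-endian, the bytes at ascending addresses are 48 37 10 D9.
Read back as big-endian, the last byte is least significant, giving 0x483710D9.
0x483710D9 = 1211568345.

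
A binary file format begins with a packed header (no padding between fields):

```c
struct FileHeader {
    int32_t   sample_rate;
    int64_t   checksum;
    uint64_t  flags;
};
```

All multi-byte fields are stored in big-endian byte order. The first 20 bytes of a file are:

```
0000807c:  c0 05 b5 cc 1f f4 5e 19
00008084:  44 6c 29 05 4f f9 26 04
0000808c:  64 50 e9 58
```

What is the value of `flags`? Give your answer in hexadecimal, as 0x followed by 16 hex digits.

`flags` follows `sample_rate` (4 B), `checksum` (8 B), so it starts at offset 4 + 8 = 12 and occupies 8 bytes.
Bytes at offsets 12..19: 4F F9 26 04 64 50 E9 58.
In big-endian order the high byte comes first in memory.
The bytes are already most-significant first: 0x4FF926046450E958.

0x4FF926046450E958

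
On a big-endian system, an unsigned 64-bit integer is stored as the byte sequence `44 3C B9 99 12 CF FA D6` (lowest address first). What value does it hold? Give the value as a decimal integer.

4917008960278493910

In big-endian order the high byte comes first in memory.
The bytes are already most-significant first: 0x443CB99912CFFAD6.
0x443CB99912CFFAD6 = 4917008960278493910.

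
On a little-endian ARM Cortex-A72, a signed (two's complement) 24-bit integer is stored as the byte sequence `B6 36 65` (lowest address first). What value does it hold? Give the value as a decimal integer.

Little-endian: lowest address holds the least-significant byte.
Reassemble most-significant byte first: 65 36 B6 → 0x6536B6.
0x6536B6 = 6633142.

6633142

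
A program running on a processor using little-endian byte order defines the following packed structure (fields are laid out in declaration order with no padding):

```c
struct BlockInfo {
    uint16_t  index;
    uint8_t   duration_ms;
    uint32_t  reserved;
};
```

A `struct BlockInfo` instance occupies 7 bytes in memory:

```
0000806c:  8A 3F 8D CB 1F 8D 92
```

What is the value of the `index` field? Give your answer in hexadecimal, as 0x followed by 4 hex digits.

0x3F8A

`index` is the first field, at byte offset 0, occupying 2 bytes.
Bytes at offsets 0..1: 8A 3F.
In little-endian order the low byte comes first in memory.
Reassemble most-significant byte first: 3F 8A → 0x3F8A.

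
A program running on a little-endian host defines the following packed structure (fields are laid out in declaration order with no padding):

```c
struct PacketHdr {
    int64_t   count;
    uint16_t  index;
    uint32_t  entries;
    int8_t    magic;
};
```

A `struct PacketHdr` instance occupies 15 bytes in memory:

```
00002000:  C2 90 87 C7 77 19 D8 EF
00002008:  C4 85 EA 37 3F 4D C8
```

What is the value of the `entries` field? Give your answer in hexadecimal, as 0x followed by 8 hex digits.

`entries` follows `count` (8 B), `index` (2 B), so it starts at offset 8 + 2 = 10 and occupies 4 bytes.
Bytes at offsets 10..13: EA 37 3F 4D.
In little-endian order the low byte comes first in memory.
Reassemble most-significant byte first: 4D 3F 37 EA → 0x4D3F37EA.

0x4D3F37EA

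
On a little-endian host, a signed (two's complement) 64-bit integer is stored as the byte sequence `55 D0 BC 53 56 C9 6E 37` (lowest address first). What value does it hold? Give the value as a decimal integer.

In little-endian order the low byte comes first in memory.
Reassemble most-significant byte first: 37 6E C9 56 53 BC D0 55 → 0x376EC95653BCD055.
0x376EC95653BCD055 = 3994351292133462101.

3994351292133462101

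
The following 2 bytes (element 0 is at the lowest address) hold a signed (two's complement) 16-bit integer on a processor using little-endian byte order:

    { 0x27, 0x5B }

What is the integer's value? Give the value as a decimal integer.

In little-endian order the low byte comes first in memory.
Reassemble most-significant byte first: 5B 27 → 0x5B27.
0x5B27 = 23335.

23335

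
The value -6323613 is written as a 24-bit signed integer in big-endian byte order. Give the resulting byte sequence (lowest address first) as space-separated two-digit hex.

Two's complement of -6323613 in 24 bits: 6323613 = 0x607D9D; invert → 0x9F8262; add 1 → 0x9F8263.
Split into bytes (most-significant first): 9F 82 63.
Big-endian: lowest address holds the most-significant byte.
So the memory order matches the most-significant-first order: 9F 82 63.

9F 82 63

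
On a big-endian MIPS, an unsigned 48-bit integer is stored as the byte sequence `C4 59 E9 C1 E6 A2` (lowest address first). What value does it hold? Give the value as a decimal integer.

215890452932258

Big-endian: lowest address holds the most-significant byte.
The bytes are already most-significant first: 0xC459E9C1E6A2.
0xC459E9C1E6A2 = 215890452932258.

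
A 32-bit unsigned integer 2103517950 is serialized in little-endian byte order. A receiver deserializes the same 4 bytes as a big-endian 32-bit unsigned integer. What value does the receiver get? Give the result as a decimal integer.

4263666045

2103517950 in 32-bit hexadecimal is 0x7D6122FE.
Stored little-endian, the bytes at ascending addresses are FE 22 61 7D.
Read back as big-endian, the last byte is least significant, giving 0xFE22617D.
0xFE22617D = 4263666045.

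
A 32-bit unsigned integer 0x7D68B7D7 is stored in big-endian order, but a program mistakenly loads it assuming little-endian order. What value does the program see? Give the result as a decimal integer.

3619121277

Stored big-endian, the bytes at ascending addresses are 7D 68 B7 D7.
Read back as little-endian, the first byte is least significant, giving 0xD7B7687D.
0xD7B7687D = 3619121277.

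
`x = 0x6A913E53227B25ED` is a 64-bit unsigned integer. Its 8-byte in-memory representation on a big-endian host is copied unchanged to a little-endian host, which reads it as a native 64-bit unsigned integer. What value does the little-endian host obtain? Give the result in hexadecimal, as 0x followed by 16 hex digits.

0xED257B22533E916A

Stored big-endian, the bytes at ascending addresses are 6A 91 3E 53 22 7B 25 ED.
Read back as little-endian, the first byte is least significant, giving 0xED257B22533E916A.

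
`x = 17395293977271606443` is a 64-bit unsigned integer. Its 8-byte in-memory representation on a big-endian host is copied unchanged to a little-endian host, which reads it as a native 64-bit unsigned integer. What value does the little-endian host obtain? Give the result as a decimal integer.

17395293977271606443 in 64-bit hexadecimal is 0xF1687FB546C41CAB.
Stored big-endian, the bytes at ascending addresses are F1 68 7F B5 46 C4 1C AB.
Read back as little-endian, the first byte is least significant, giving 0xAB1CC446B57F68F1.
0xAB1CC446B57F68F1 = 12329945687805356273.

12329945687805356273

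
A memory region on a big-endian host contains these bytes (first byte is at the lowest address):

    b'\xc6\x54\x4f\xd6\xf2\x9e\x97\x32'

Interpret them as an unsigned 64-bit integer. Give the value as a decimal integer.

In big-endian order the high byte comes first in memory.
The bytes are already most-significant first: 0xC6544FD6F29E9732.
0xC6544FD6F29E9732 = 14291135302165501746.

14291135302165501746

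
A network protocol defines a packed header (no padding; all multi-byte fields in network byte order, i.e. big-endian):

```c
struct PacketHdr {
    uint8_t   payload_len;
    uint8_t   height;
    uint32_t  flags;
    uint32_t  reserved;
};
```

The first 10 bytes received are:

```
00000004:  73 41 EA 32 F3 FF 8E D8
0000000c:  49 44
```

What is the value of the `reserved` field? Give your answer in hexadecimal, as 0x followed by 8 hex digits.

`reserved` follows `payload_len` (1 B), `height` (1 B), `flags` (4 B), so it starts at offset 1 + 1 + 4 = 6 and occupies 4 bytes.
Bytes at offsets 6..9: 8E D8 49 44.
In big-endian order the high byte comes first in memory.
The bytes are already most-significant first: 0x8ED84944.

0x8ED84944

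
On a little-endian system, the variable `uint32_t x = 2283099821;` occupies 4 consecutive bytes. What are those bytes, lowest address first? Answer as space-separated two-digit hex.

2283099821 in hexadecimal, padded to 32 bits, is 0x881556AD.
Split into bytes (most-significant first): 88 15 56 AD.
Little-endian: lowest address holds the least-significant byte.
So at ascending addresses the bytes are AD 56 15 88.

AD 56 15 88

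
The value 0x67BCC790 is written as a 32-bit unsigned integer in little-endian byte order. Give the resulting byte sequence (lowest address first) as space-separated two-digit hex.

90 C7 BC 67

Split into bytes (most-significant first): 67 BC C7 90.
Little-endian: lowest address holds the least-significant byte.
So at ascending addresses the bytes are 90 C7 BC 67.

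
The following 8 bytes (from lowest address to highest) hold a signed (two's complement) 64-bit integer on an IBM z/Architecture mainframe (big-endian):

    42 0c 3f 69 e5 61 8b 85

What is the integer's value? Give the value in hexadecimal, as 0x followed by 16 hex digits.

0x420C3F69E5618B85

Big-endian: lowest address holds the most-significant byte.
The bytes are already most-significant first: 0x420C3F69E5618B85.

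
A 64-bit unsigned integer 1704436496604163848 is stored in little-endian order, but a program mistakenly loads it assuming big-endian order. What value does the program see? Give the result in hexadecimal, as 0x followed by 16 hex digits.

0x086F4D92F65FA717

1704436496604163848 in 64-bit hexadecimal is 0x17A75FF6924D6F08.
Stored little-endian, the bytes at ascending addresses are 08 6F 4D 92 F6 5F A7 17.
Read back as big-endian, the last byte is least significant, giving 0x086F4D92F65FA717.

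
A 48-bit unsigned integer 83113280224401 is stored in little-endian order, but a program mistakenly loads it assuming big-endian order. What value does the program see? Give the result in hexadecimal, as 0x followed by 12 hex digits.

83113280224401 in 48-bit hexadecimal is 0x4B97518B3C91.
Stored little-endian, the bytes at ascending addresses are 91 3C 8B 51 97 4B.
Read back as big-endian, the last byte is least significant, giving 0x913C8B51974B.

0x913C8B51974B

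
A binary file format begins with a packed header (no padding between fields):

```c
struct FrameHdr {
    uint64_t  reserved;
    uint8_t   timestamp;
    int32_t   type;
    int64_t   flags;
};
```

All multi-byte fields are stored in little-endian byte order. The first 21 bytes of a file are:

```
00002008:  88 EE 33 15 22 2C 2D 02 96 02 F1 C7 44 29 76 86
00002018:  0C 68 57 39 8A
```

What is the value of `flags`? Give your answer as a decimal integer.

-8486655918404635095

`flags` follows `reserved` (8 B), `timestamp` (1 B), `type` (4 B), so it starts at offset 8 + 1 + 4 = 13 and occupies 8 bytes.
Bytes at offsets 13..20: 29 76 86 0C 68 57 39 8A.
Little-endian stores the least-significant byte at the lowest address.
Reassemble most-significant byte first: 8A 39 57 68 0C 86 76 29 → 0x8A3957680C867629.
Top bit is set, so as a signed 64-bit value this is 0x8A3957680C867629 − 2^64 = -8486655918404635095.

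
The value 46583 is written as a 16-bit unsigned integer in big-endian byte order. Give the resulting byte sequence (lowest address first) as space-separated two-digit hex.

46583 in hexadecimal, padded to 16 bits, is 0xB5F7.
Split into bytes (most-significant first): B5 F7.
In big-endian order the high byte comes first in memory.
So the memory order matches the most-significant-first order: B5 F7.

B5 F7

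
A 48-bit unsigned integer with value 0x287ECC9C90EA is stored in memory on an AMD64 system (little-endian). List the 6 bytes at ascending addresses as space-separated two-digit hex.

Split into bytes (most-significant first): 28 7E CC 9C 90 EA.
Little-endian stores the least-significant byte at the lowest address.
So at ascending addresses the bytes are EA 90 9C CC 7E 28.

EA 90 9C CC 7E 28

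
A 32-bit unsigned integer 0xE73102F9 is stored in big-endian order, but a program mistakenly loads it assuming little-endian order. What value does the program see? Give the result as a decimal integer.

4177670631

Stored big-endian, the bytes at ascending addresses are E7 31 02 F9.
Read back as little-endian, the first byte is least significant, giving 0xF90231E7.
0xF90231E7 = 4177670631.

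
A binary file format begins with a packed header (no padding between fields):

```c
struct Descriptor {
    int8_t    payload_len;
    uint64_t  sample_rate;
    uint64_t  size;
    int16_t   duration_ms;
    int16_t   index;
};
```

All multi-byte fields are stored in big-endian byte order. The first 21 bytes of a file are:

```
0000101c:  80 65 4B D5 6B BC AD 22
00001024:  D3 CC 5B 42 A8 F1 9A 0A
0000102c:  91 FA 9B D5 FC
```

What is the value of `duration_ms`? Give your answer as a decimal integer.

`duration_ms` follows `payload_len` (1 B), `sample_rate` (8 B), `size` (8 B), so it starts at offset 1 + 8 + 8 = 17 and occupies 2 bytes.
Bytes at offsets 17..18: FA 9B.
In big-endian order the high byte comes first in memory.
The bytes are already most-significant first: 0xFA9B.
Top bit is set, so as a signed 16-bit value this is 0xFA9B − 2^16 = -1381.

-1381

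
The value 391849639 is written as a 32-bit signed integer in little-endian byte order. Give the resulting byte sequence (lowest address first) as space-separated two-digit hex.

391849639 in hexadecimal, padded to 32 bits, is 0x175B26A7.
Split into bytes (most-significant first): 17 5B 26 A7.
Little-endian stores the least-significant byte at the lowest address.
So at ascending addresses the bytes are A7 26 5B 17.

A7 26 5B 17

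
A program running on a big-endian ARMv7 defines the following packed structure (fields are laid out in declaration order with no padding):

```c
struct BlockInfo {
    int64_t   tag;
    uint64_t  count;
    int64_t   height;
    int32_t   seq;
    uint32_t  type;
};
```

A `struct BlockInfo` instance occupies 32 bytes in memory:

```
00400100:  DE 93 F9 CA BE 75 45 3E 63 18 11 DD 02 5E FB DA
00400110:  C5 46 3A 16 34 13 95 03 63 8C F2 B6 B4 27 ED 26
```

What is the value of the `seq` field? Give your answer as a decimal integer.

`seq` follows `tag` (8 B), `count` (8 B), `height` (8 B), so it starts at offset 8 + 8 + 8 = 24 and occupies 4 bytes.
Bytes at offsets 24..27: 63 8C F2 B6.
Big-endian: lowest address holds the most-significant byte.
The bytes are already most-significant first: 0x638CF2B6.
0x638CF2B6 = 1670181558.

1670181558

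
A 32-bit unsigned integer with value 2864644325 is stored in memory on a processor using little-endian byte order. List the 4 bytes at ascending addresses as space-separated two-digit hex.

E5 00 BF AA

2864644325 in hexadecimal, padded to 32 bits, is 0xAABF00E5.
Split into bytes (most-significant first): AA BF 00 E5.
In little-endian order the low byte comes first in memory.
So at ascending addresses the bytes are E5 00 BF AA.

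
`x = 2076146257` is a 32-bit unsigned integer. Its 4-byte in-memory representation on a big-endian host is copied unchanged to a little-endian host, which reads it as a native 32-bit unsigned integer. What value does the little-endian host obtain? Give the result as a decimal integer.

1366998907

2076146257 in 32-bit hexadecimal is 0x7BBF7A51.
Stored big-endian, the bytes at ascending addresses are 7B BF 7A 51.
Read back as little-endian, the first byte is least significant, giving 0x517ABF7B.
0x517ABF7B = 1366998907.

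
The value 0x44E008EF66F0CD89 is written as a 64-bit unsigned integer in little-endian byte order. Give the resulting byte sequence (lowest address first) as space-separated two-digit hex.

Split into bytes (most-significant first): 44 E0 08 EF 66 F0 CD 89.
Little-endian stores the least-significant byte at the lowest address.
So at ascending addresses the bytes are 89 CD F0 66 EF 08 E0 44.

89 CD F0 66 EF 08 E0 44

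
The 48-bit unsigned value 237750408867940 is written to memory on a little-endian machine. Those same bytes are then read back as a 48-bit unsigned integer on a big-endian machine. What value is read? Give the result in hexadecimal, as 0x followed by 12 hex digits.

0x6470AA943BD8

237750408867940 in 48-bit hexadecimal is 0xD83B94AA7064.
Stored little-endian, the bytes at ascending addresses are 64 70 AA 94 3B D8.
Read back as big-endian, the last byte is least significant, giving 0x6470AA943BD8.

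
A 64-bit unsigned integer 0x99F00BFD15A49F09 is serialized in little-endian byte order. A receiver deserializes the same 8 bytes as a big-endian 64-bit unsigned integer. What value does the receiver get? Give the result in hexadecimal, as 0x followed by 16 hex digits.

Stored little-endian, the bytes at ascending addresses are 09 9F A4 15 FD 0B F0 99.
Read back as big-endian, the last byte is least significant, giving 0x099FA415FD0BF099.

0x099FA415FD0BF099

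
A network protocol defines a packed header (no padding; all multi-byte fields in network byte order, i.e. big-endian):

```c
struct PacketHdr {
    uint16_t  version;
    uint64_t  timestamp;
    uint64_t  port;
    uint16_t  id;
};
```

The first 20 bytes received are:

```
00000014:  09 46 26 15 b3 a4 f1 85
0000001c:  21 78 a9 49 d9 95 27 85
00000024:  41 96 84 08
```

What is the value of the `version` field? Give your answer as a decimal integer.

`version` is the first field, at byte offset 0, occupying 2 bytes.
Bytes at offsets 0..1: 09 46.
In big-endian order the high byte comes first in memory.
The bytes are already most-significant first: 0x0946.
0x0946 = 2374.

2374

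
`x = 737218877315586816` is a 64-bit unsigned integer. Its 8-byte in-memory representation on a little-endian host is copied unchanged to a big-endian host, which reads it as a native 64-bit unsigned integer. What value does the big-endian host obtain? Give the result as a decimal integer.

43659101315545866

737218877315586816 in 64-bit hexadecimal is 0x0A3B20A9B81B9B00.
Stored little-endian, the bytes at ascending addresses are 00 9B 1B B8 A9 20 3B 0A.
Read back as big-endian, the last byte is least significant, giving 0x009B1BB8A9203B0A.
0x009B1BB8A9203B0A = 43659101315545866.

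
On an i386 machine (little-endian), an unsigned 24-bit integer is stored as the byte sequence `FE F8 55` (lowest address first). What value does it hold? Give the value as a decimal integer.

5634302

Little-endian: lowest address holds the least-significant byte.
Reassemble most-significant byte first: 55 F8 FE → 0x55F8FE.
0x55F8FE = 5634302.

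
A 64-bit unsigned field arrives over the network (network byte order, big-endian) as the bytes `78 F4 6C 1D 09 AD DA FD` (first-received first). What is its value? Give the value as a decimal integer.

8715710050840992509

Big-endian: lowest address holds the most-significant byte.
The bytes are already most-significant first: 0x78F46C1D09ADDAFD.
0x78F46C1D09ADDAFD = 8715710050840992509.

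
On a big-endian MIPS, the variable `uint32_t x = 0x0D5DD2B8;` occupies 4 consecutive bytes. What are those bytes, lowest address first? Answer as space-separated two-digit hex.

Split into bytes (most-significant first): 0D 5D D2 B8.
In big-endian order the high byte comes first in memory.
So the memory order matches the most-significant-first order: 0D 5D D2 B8.

0D 5D D2 B8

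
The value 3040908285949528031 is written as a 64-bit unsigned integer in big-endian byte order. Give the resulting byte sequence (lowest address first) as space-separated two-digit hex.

3040908285949528031 in hexadecimal, padded to 64 bits, is 0x2A3379F9829047DF.
Split into bytes (most-significant first): 2A 33 79 F9 82 90 47 DF.
In big-endian order the high byte comes first in memory.
So the memory order matches the most-significant-first order: 2A 33 79 F9 82 90 47 DF.

2A 33 79 F9 82 90 47 DF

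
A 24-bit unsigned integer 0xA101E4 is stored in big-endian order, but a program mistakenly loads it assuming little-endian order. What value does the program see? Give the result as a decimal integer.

Stored big-endian, the bytes at ascending addresses are A1 01 E4.
Read back as little-endian, the first byte is least significant, giving 0xE401A1.
0xE401A1 = 14942625.

14942625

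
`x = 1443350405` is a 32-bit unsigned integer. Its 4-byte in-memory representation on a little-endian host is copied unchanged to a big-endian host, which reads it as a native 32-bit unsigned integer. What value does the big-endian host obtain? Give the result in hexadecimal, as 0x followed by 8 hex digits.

0x85C70756

1443350405 in 32-bit hexadecimal is 0x5607C785.
Stored little-endian, the bytes at ascending addresses are 85 C7 07 56.
Read back as big-endian, the last byte is least significant, giving 0x85C70756.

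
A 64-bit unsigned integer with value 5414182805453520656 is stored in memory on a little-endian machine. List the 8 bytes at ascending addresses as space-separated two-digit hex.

10 BF 15 74 93 0A 23 4B

5414182805453520656 in hexadecimal, padded to 64 bits, is 0x4B230A937415BF10.
Split into bytes (most-significant first): 4B 23 0A 93 74 15 BF 10.
Little-endian stores the least-significant byte at the lowest address.
So at ascending addresses the bytes are 10 BF 15 74 93 0A 23 4B.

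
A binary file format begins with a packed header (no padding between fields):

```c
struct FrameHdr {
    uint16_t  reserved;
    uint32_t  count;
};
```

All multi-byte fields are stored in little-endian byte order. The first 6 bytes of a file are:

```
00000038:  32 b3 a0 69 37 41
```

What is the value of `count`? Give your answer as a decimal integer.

1094150560

`count` follows `reserved` (2 bytes), so it starts at byte offset 2 and occupies 4 bytes.
Bytes at offsets 2..5: A0 69 37 41.
In little-endian order the low byte comes first in memory.
Reassemble most-significant byte first: 41 37 69 A0 → 0x413769A0.
0x413769A0 = 1094150560.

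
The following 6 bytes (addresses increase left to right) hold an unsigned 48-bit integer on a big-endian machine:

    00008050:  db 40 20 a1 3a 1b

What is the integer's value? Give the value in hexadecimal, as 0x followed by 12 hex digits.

0xDB4020A13A1B

Big-endian stores the most-significant byte at the lowest address.
The bytes are already most-significant first: 0xDB4020A13A1B.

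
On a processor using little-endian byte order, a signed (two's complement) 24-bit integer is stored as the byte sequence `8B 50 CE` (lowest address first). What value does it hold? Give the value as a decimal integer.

-3256181

Little-endian: lowest address holds the least-significant byte.
Reassemble most-significant byte first: CE 50 8B → 0xCE508B.
Top bit is set, so as a signed 24-bit value this is 0xCE508B − 2^24 = -3256181.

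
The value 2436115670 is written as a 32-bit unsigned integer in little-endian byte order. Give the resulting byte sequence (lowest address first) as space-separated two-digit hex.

2436115670 in hexadecimal, padded to 32 bits, is 0x91342CD6.
Split into bytes (most-significant first): 91 34 2C D6.
In little-endian order the low byte comes first in memory.
So at ascending addresses the bytes are D6 2C 34 91.

D6 2C 34 91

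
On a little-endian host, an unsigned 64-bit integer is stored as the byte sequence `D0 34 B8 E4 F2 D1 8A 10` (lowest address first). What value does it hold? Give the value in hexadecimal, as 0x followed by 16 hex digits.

0x108AD1F2E4B834D0

Little-endian stores the least-significant byte at the lowest address.
Reassemble most-significant byte first: 10 8A D1 F2 E4 B8 34 D0 → 0x108AD1F2E4B834D0.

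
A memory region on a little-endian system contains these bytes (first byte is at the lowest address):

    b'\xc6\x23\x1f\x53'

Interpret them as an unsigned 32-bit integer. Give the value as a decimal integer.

1394549702

In little-endian order the low byte comes first in memory.
Reassemble most-significant byte first: 53 1F 23 C6 → 0x531F23C6.
0x531F23C6 = 1394549702.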